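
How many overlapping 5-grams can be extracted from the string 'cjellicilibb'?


String 'cjellicilibb' has length L = 12.
Number of overlapping n-grams = L - n + 1
Substituting: 12 - 5 + 1 = 8

8


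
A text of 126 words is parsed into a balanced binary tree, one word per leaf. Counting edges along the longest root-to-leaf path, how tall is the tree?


In a balanced binary tree with n leaves the deepest leaf is ceil(log2(n)) edges below the root.
log2(126) = 6.9773
ceil(6.9773) = 7
height (edges) = 7

7


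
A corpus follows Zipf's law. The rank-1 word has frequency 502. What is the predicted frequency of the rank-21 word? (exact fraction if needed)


Zipf's law: freq(rank) = f1 / rank
f1 = 502, rank = 21
freq = 502 / 21
GCD(502, 21) = 1
Simplified: 502/21

502/21


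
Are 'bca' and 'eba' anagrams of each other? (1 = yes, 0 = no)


Sort characters of 'bca': 'abc'
Sort characters of 'eba': 'abe'
Sorted forms differ -> they are NOT anagrams
Result: 0

0


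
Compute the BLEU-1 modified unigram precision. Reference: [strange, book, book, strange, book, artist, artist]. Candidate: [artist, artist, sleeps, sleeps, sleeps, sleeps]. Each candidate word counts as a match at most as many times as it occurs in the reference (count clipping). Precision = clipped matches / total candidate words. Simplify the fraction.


Reference word counts: {'artist': 2, 'book': 3, 'strange': 2}
Checking each candidate word (with clipping):
  'artist' -> in reference (ref count 2, used 1/2) -> match (matches: 1)
  'artist' -> in reference (ref count 2, used 2/2) -> match (matches: 2)
  'sleeps' -> not in reference -> no match (matches: 2)
  'sleeps' -> not in reference -> no match (matches: 2)
  'sleeps' -> not in reference -> no match (matches: 2)
  'sleeps' -> not in reference -> no match (matches: 2)
Clipped matches: 2, Candidate length: 6
Precision = 2/6 = 1/3

1/3


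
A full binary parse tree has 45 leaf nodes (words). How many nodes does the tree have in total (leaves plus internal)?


Leaf nodes (terminals): 45
Internal nodes = n - 1 = 45 - 1 = 44
Total = leaves + internal = 45 + 44 = 89

89


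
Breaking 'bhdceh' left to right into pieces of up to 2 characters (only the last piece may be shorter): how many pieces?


'bhdceh' has 6 characters.
Chunking with max size 2:
  Chunk 1: 'bh' (positions 0-1)
  Chunk 2: 'dc' (positions 2-3)
  Chunk 3: 'eh' (positions 4-5)
Total chunks: ceil(6 / 2) = 3

3


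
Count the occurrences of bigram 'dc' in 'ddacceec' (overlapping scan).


Scanning 'ddacceec' for bigram 'dc':
  Position 0: 'dd' -> no
  Position 1: 'da' -> no
  Position 2: 'ac' -> no
  Position 3: 'cc' -> no
  Position 4: 'ce' -> no
  Position 5: 'ee' -> no
  Position 6: 'ec' -> no
Total matches: 0

0


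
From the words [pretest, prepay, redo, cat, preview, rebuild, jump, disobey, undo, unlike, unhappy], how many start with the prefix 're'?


Checking each word for prefix 're':
  'pretest' -> no (count: 0)
  'prepay' -> no (count: 0)
  'redo' -> YES, starts with 're' (count: 1)
  'cat' -> no (count: 1)
  'preview' -> no (count: 1)
  'rebuild' -> YES, starts with 're' (count: 2)
  'jump' -> no (count: 2)
  'disobey' -> no (count: 2)
  'undo' -> no (count: 2)
  'unlike' -> no (count: 2)
  'unhappy' -> no (count: 2)
Total with prefix 're': 2

2


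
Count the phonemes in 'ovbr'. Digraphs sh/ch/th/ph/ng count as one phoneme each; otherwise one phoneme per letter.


Parsing 'ovbr' greedily, digraphs first:
  'o' -> vowel phoneme (phonemes so far: 1)
  'v' -> consonant phoneme (phonemes so far: 2)
  'b' -> consonant phoneme (phonemes so far: 3)
  'r' -> consonant phoneme (phonemes so far: 4)
Total phonemes: 4

4


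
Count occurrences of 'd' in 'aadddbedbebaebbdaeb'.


Scanning 'aadddbedbebaebbdaeb' for 'd':
  Position 2: 'd' -> MATCH (count: 1)
  Position 3: 'd' -> MATCH (count: 2)
  Position 4: 'd' -> MATCH (count: 3)
  Position 7: 'd' -> MATCH (count: 4)
  Position 15: 'd' -> MATCH (count: 5)
Total occurrences of 'd': 5

5


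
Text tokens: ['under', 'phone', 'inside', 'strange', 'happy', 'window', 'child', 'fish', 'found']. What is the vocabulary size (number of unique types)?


Listing all tokens and tracking unique types:
  Token 1: 'under' -> NEW (unique so far: 1)
  Token 2: 'phone' -> NEW (unique so far: 2)
  Token 3: 'inside' -> NEW (unique so far: 3)
  Token 4: 'strange' -> NEW (unique so far: 4)
  Token 5: 'happy' -> NEW (unique so far: 5)
  Token 6: 'window' -> NEW (unique so far: 6)
  Token 7: 'child' -> NEW (unique so far: 7)
  Token 8: 'fish' -> NEW (unique so far: 8)
  Token 9: 'found' -> NEW (unique so far: 9)
Unique types: ('child', 'fish', 'found', 'happy', 'inside', 'phone', 'strange', 'under', 'window')
Vocabulary size: 9

9


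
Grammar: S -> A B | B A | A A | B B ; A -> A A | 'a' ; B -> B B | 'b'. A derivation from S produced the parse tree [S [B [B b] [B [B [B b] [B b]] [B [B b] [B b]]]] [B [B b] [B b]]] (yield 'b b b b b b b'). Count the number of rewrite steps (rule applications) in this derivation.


Every bracketed nonterminal node [X ...] in the tree is produced by exactly one rule application.
Reading the tree off as a leftmost derivation:
  Step 1: S  =>  B B   (applied S -> B B)
  Step 2: B B  =>  B B B   (applied B -> B B)
  Step 3: B B B  =>  b B B   (applied B -> b)
  Step 4: b B B  =>  b B B B   (applied B -> B B)
  Step 5: b B B B  =>  b B B B B   (applied B -> B B)
  Step 6: b B B B B  =>  b b B B B   (applied B -> b)
  Step 7: b b B B B  =>  b b b B B   (applied B -> b)
  Step 8: b b b B B  =>  b b b B B B   (applied B -> B B)
  Step 9: b b b B B B  =>  b b b b B B   (applied B -> b)
  Step 10: b b b b B B  =>  b b b b b B   (applied B -> b)
  Step 11: b b b b b B  =>  b b b b b B B   (applied B -> B B)
  Step 12: b b b b b B B  =>  b b b b b b B   (applied B -> b)
  Step 13: b b b b b b B  =>  b b b b b b b   (applied B -> b)
Final yield: b b b b b b b
Total rewrite steps: 13

13


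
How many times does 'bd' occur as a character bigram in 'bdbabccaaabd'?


Scanning 'bdbabccaaabd' for bigram 'bd':
  Position 0: 'bd' -> MATCH
  Position 1: 'db' -> no
  Position 2: 'ba' -> no
  Position 3: 'ab' -> no
  Position 4: 'bc' -> no
  Position 5: 'cc' -> no
  Position 6: 'ca' -> no
  Position 7: 'aa' -> no
  Position 8: 'aa' -> no
  Position 9: 'ab' -> no
  Position 10: 'bd' -> MATCH
Total matches: 2

2


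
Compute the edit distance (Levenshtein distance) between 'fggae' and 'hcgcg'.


Building DP table for s1='fggae' (len 5) and s2='hcgcg' (len 5):
       h  c  g  c  g
    0  1  2  3  4  5
  f 1  1  2  3  4  5
  g 2  2  2  2  3  4
  g 3  3  3  2  3  3
  a 4  4  4  3  3  4
  e 5  5  5  4  4  4
Edit distance = dp[5][5] = 4

4


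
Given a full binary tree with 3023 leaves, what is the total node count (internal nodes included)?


Leaf nodes (terminals): 3023
Internal nodes = n - 1 = 3023 - 1 = 3022
Total = leaves + internal = 3023 + 3022 = 6045

6045


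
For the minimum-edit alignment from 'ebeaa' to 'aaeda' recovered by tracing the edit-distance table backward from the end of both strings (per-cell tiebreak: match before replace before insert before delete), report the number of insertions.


Edit distance = 3. Backtracking from cell (5, 5) with preference match > replace > insert > delete,
then listing the resulting alignment 'ebeaa' -> 'aaeda' left to right:
  Step 1: replace e->a
  Step 2: replace b->a
  Step 3: keep 'e'
  Step 4: replace a->d
  Step 5: keep 'a'
Total insertions: 0

0


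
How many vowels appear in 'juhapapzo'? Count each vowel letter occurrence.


Scanning each character of 'juhapapzo':
  Position 1: 'j' -> consonant (running count: 0)
  Position 2: 'u' -> vowel (running count: 1)
  Position 3: 'h' -> consonant (running count: 1)
  Position 4: 'a' -> vowel (running count: 2)
  Position 5: 'p' -> consonant (running count: 2)
  Position 6: 'a' -> vowel (running count: 3)
  Position 7: 'p' -> consonant (running count: 3)
  Position 8: 'z' -> consonant (running count: 3)
  Position 9: 'o' -> vowel (running count: 4)
Total vowels: 4

4


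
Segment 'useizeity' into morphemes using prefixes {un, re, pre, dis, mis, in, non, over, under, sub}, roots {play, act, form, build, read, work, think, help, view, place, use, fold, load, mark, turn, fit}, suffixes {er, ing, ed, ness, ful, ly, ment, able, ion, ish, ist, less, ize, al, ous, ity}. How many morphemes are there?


Segmenting 'useizeity' against the inventory:
  'use' -> root (morpheme 1)
  'ize' -> suffix (morpheme 2)
  'ity' -> suffix (morpheme 3)
Total morphemes: 3

3


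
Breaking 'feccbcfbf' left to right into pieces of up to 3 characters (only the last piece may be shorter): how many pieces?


'feccbcfbf' has 9 characters.
Chunking with max size 3:
  Chunk 1: 'fec' (positions 0-2)
  Chunk 2: 'cbc' (positions 3-5)
  Chunk 3: 'fbf' (positions 6-8)
Total chunks: ceil(9 / 3) = 3

3


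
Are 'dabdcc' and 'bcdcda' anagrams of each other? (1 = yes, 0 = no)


Sort characters of 'dabdcc': 'abccdd'
Sort characters of 'bcdcda': 'abccdd'
Sorted forms match -> they ARE anagrams
Result: 1

1


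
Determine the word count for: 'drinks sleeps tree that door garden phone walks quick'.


Counting words by splitting on spaces:
  Word 1: 'drinks'
  Word 2: 'sleeps'
  Word 3: 'tree'
  Word 4: 'that'
  Word 5: 'door'
  Word 6: 'garden'
  Word 7: 'phone'
  Word 8: 'walks'
  Word 9: 'quick'
Total words: 9

9


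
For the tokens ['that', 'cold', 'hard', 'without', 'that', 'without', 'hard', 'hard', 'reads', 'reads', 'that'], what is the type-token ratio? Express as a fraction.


Tokens: 11
Unique types: ('cold', 'hard', 'reads', 'that', 'without') = 5
TTR = 5/11
Already in lowest terms.

5/11


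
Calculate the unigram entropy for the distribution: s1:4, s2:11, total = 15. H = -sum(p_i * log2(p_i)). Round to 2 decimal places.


Computing entropy H = -sum(p_i * log2(p_i)):
  s1: p = 4/15 = 0.2667, -p*log2(p) = 0.5085
  s2: p = 11/15 = 0.7333, -p*log2(p) = 0.3281
H = sum of terms = 0.8366
Rounded to 2 decimals: 0.84

0.84


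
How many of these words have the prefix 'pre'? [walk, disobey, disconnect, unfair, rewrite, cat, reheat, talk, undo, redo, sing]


Checking each word for prefix 'pre':
  'walk' -> no (count: 0)
  'disobey' -> no (count: 0)
  'disconnect' -> no (count: 0)
  'unfair' -> no (count: 0)
  'rewrite' -> no (count: 0)
  'cat' -> no (count: 0)
  'reheat' -> no (count: 0)
  'talk' -> no (count: 0)
  'undo' -> no (count: 0)
  'redo' -> no (count: 0)
  'sing' -> no (count: 0)
Total with prefix 'pre': 0

0


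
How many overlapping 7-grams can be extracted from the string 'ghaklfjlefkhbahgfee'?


String 'ghaklfjlefkhbahgfee' has length L = 19.
Number of overlapping n-grams = L - n + 1
Substituting: 19 - 7 + 1 = 13

13


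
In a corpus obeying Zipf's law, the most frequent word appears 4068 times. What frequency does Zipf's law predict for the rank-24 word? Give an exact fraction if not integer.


Zipf's law: freq(rank) = f1 / rank
f1 = 4068, rank = 24
freq = 4068 / 24
GCD(4068, 24) = 12
Simplified: 339/2

339/2


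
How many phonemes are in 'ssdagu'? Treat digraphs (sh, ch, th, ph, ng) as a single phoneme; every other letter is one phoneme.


Parsing 'ssdagu' greedily, digraphs first:
  's' -> consonant phoneme (phonemes so far: 1)
  's' -> consonant phoneme (phonemes so far: 2)
  'd' -> consonant phoneme (phonemes so far: 3)
  'a' -> vowel phoneme (phonemes so far: 4)
  'g' -> consonant phoneme (phonemes so far: 5)
  'u' -> vowel phoneme (phonemes so far: 6)
Total phonemes: 6

6


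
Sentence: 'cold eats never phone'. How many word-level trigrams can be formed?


Word trigrams from [4] words:
  Trigram 1: (cold eats never)
  Trigram 2: (eats never phone)
Total word trigrams: 4 - 2 = 2

2


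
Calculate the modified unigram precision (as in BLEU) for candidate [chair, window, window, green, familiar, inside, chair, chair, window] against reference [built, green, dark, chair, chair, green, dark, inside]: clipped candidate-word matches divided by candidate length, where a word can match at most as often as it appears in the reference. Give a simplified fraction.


Reference word counts: {'built': 1, 'chair': 2, 'dark': 2, 'green': 2, 'inside': 1}
Checking each candidate word (with clipping):
  'chair' -> in reference (ref count 2, used 1/2) -> match (matches: 1)
  'window' -> not in reference -> no match (matches: 1)
  'window' -> not in reference -> no match (matches: 1)
  'green' -> in reference (ref count 2, used 1/2) -> match (matches: 2)
  'familiar' -> not in reference -> no match (matches: 2)
  'inside' -> in reference (ref count 1, used 1/1) -> match (matches: 3)
  'chair' -> in reference (ref count 2, used 2/2) -> match (matches: 4)
  'chair' -> ref count 2 already used up (2/2) -> clipped, no match (matches: 4)
  'window' -> not in reference -> no match (matches: 4)
Clipped matches: 4, Candidate length: 9
Precision = 4/9

4/9


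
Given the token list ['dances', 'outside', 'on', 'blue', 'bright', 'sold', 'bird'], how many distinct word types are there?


Listing all tokens and tracking unique types:
  Token 1: 'dances' -> NEW (unique so far: 1)
  Token 2: 'outside' -> NEW (unique so far: 2)
  Token 3: 'on' -> NEW (unique so far: 3)
  Token 4: 'blue' -> NEW (unique so far: 4)
  Token 5: 'bright' -> NEW (unique so far: 5)
  Token 6: 'sold' -> NEW (unique so far: 6)
  Token 7: 'bird' -> NEW (unique so far: 7)
Unique types: ('bird', 'blue', 'bright', 'dances', 'on', 'outside', 'sold')
Vocabulary size: 7

7


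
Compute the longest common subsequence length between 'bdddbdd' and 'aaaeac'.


DP table for LCS of 'bdddbdd' and 'aaaeac':
       a  a  a  e  a  c
    0  0  0  0  0  0  0
  b 0  0  0  0  0  0  0
  d 0  0  0  0  0  0  0
  d 0  0  0  0  0  0  0
  d 0  0  0  0  0  0  0
  b 0  0  0  0  0  0  0
  d 0  0  0  0  0  0  0
  d 0  0  0  0  0  0  0
LCS length = 0

0


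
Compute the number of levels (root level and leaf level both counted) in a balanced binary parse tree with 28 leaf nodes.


In a balanced binary tree with n leaves the deepest leaf is ceil(log2(n)) edges below the root,
so counting node levels inclusive of root and leaves gives ceil(log2(n)) + 1 levels.
log2(28) = 4.8074
ceil(4.8074) = 5
levels = 5 + 1 = 6

6


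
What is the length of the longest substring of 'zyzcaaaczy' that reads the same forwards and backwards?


Scanning 'zyzcaaaczy' for palindromic substrings.
Substring at positions 1-9: 'yzcaaaczy'.
Check: reverse('yzcaaaczy') = 'yzcaaaczy' -> palindrome confirmed.
Neighbouring characters ('z' / '-') break symmetry, so it cannot extend further.
No longer palindromic substring exists; longest length = 9

9


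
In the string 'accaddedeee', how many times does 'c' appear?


Scanning 'accaddedeee' for 'c':
  Position 1: 'c' -> MATCH (count: 1)
  Position 2: 'c' -> MATCH (count: 2)
Total occurrences of 'c': 2

2


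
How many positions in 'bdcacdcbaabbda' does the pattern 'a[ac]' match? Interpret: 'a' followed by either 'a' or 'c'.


Pattern: a[ac] means 'a' followed by either 'a' or 'c'.
Scanning 'bdcacdcbaabbda' position-by-position:
  Pos 0: window 'bd' -> no
  Pos 1: window 'dc' -> no
  Pos 2: window 'ca' -> no
  Pos 3: window 'ac' -> MATCH
  Pos 4: window 'cd' -> no
  Pos 5: window 'dc' -> no
  Pos 6: window 'cb' -> no
  Pos 7: window 'ba' -> no
  Pos 8: window 'aa' -> MATCH
  Pos 9: window 'ab' -> no
  Pos 10: window 'bb' -> no
  Pos 11: window 'bd' -> no
  Pos 12: window 'da' -> no
  Pos 13: window 'a' -> no
Total matches: 2

2


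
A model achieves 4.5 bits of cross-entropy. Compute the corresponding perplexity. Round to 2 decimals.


Perplexity formula: PP = 2^H
H = 4.5
PP = 2^4.5
Decompose: 2^4.5 = 2^4 * 2^0.5 = 2^4 * sqrt(2)
2^4 = 16, sqrt(2) ~ 1.4142136
PP ~ 16 * 1.4142136 = 22.6274176
Rounded to 2 decimals: 22.63

22.63


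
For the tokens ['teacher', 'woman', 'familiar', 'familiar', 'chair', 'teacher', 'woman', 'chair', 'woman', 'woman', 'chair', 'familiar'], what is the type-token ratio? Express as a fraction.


Tokens: 12
Unique types: ('chair', 'familiar', 'teacher', 'woman') = 4
TTR = 4/12
Simplify: divide both by 4 -> 1/3
TTR = 1/3

1/3


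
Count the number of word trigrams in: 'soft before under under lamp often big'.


Word trigrams from [7] words:
  Trigram 1: (soft before under)
  Trigram 2: (before under under)
  Trigram 3: (under under lamp)
  Trigram 4: (under lamp often)
  Trigram 5: (lamp often big)
Total word trigrams: 7 - 2 = 5

5


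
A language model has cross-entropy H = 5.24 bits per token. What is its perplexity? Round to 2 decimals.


Perplexity formula: PP = 2^H
H = 5.24
PP = 2^5.24
Decompose: 2^5.24 = 2^5 * 2^0.24
2^5 = 32, 2^0.24 ~ 1.1809927
PP ~ 32 * 1.1809927 = 37.7917664
Rounded to 2 decimals: 37.79

37.79


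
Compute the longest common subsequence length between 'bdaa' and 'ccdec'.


DP table for LCS of 'bdaa' and 'ccdec':
       c  c  d  e  c
    0  0  0  0  0  0
  b 0  0  0  0  0  0
  d 0  0  0  1  1  1
  a 0  0  0  1  1  1
  a 0  0  0  1  1  1
LCS: 'd'
LCS length = 1

1


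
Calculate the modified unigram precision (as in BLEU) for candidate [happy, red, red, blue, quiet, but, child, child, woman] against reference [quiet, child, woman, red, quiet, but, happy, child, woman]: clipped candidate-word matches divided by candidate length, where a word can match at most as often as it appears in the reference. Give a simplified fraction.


Reference word counts: {'but': 1, 'child': 2, 'happy': 1, 'quiet': 2, 'red': 1, 'woman': 2}
Checking each candidate word (with clipping):
  'happy' -> in reference (ref count 1, used 1/1) -> match (matches: 1)
  'red' -> in reference (ref count 1, used 1/1) -> match (matches: 2)
  'red' -> ref count 1 already used up (1/1) -> clipped, no match (matches: 2)
  'blue' -> not in reference -> no match (matches: 2)
  'quiet' -> in reference (ref count 2, used 1/2) -> match (matches: 3)
  'but' -> in reference (ref count 1, used 1/1) -> match (matches: 4)
  'child' -> in reference (ref count 2, used 1/2) -> match (matches: 5)
  'child' -> in reference (ref count 2, used 2/2) -> match (matches: 6)
  'woman' -> in reference (ref count 2, used 1/2) -> match (matches: 7)
Clipped matches: 7, Candidate length: 9
Precision = 7/9

7/9


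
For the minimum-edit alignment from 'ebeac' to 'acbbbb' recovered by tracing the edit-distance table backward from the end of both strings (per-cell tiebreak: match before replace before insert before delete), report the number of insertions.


Edit distance = 5. Backtracking from cell (5, 6) with preference match > replace > insert > delete,
then listing the resulting alignment 'ebeac' -> 'acbbbb' left to right:
  Step 1: insert 'a' [insertion #1]
  Step 2: replace e->c
  Step 3: keep 'b'
  Step 4: replace e->b
  Step 5: replace a->b
  Step 6: replace c->b
Total insertions: 1

1


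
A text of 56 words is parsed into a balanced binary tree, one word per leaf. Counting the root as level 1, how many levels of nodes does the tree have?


In a balanced binary tree with n leaves the deepest leaf is ceil(log2(n)) edges below the root,
so counting node levels inclusive of root and leaves gives ceil(log2(n)) + 1 levels.
log2(56) = 5.8074
ceil(5.8074) = 6
levels = 6 + 1 = 7

7


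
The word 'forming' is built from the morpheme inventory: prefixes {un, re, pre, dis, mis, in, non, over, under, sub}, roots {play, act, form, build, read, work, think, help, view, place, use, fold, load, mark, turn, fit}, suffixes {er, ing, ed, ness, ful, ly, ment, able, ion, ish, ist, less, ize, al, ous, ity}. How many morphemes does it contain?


Segmenting 'forming' against the inventory:
  'form' -> root (morpheme 1)
  'ing' -> suffix (morpheme 2)
Total morphemes: 2

2


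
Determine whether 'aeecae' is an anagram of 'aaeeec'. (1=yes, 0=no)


Sort characters of 'aeecae': 'aaceee'
Sort characters of 'aaeeec': 'aaceee'
Sorted forms match -> they ARE anagrams
Result: 1

1


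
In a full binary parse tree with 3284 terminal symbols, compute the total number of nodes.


Leaf nodes (terminals): 3284
Internal nodes = n - 1 = 3284 - 1 = 3283
Total = leaves + internal = 3284 + 3283 = 6567

6567


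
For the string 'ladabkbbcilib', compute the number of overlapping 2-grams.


String 'ladabkbbcilib' has length L = 13.
Number of overlapping n-grams = L - n + 1
Substituting: 13 - 2 + 1 = 12

12


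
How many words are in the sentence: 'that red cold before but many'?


Counting words by splitting on spaces:
  Word 1: 'that'
  Word 2: 'red'
  Word 3: 'cold'
  Word 4: 'before'
  Word 5: 'but'
  Word 6: 'many'
Total words: 6

6


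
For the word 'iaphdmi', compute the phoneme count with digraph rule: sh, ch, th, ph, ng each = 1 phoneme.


Parsing 'iaphdmi' greedily, digraphs first:
  'i' -> vowel phoneme (phonemes so far: 1)
  'a' -> vowel phoneme (phonemes so far: 2)
  'ph' -> digraph (1 consonant phoneme) (phonemes so far: 3)
  'd' -> consonant phoneme (phonemes so far: 4)
  'm' -> consonant phoneme (phonemes so far: 5)
  'i' -> vowel phoneme (phonemes so far: 6)
Total phonemes: 6

6


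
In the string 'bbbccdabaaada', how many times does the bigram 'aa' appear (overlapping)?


Scanning 'bbbccdabaaada' for bigram 'aa':
  Position 0: 'bb' -> no
  Position 1: 'bb' -> no
  Position 2: 'bc' -> no
  Position 3: 'cc' -> no
  Position 4: 'cd' -> no
  Position 5: 'da' -> no
  Position 6: 'ab' -> no
  Position 7: 'ba' -> no
  Position 8: 'aa' -> MATCH
  Position 9: 'aa' -> MATCH
  Position 10: 'ad' -> no
  Position 11: 'da' -> no
Total matches: 2

2


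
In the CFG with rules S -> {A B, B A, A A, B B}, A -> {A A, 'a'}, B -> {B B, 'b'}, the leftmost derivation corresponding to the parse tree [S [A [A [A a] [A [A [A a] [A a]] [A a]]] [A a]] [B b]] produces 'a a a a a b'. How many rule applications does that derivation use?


Every bracketed nonterminal node [X ...] in the tree is produced by exactly one rule application.
Reading the tree off as a leftmost derivation:
  Step 1: S  =>  A B   (applied S -> A B)
  Step 2: A B  =>  A A B   (applied A -> A A)
  Step 3: A A B  =>  A A A B   (applied A -> A A)
  Step 4: A A A B  =>  a A A B   (applied A -> a)
  Step 5: a A A B  =>  a A A A B   (applied A -> A A)
  Step 6: a A A A B  =>  a A A A A B   (applied A -> A A)
  Step 7: a A A A A B  =>  a a A A A B   (applied A -> a)
  Step 8: a a A A A B  =>  a a a A A B   (applied A -> a)
  Step 9: a a a A A B  =>  a a a a A B   (applied A -> a)
  Step 10: a a a a A B  =>  a a a a a B   (applied A -> a)
  Step 11: a a a a a B  =>  a a a a a b   (applied B -> b)
Final yield: a a a a a b
Total rewrite steps: 11

11


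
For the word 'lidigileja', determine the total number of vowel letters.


Scanning each character of 'lidigileja':
  Position 1: 'l' -> consonant (running count: 0)
  Position 2: 'i' -> vowel (running count: 1)
  Position 3: 'd' -> consonant (running count: 1)
  Position 4: 'i' -> vowel (running count: 2)
  Position 5: 'g' -> consonant (running count: 2)
  Position 6: 'i' -> vowel (running count: 3)
  Position 7: 'l' -> consonant (running count: 3)
  Position 8: 'e' -> vowel (running count: 4)
  Position 9: 'j' -> consonant (running count: 4)
  Position 10: 'a' -> vowel (running count: 5)
Total vowels: 5

5


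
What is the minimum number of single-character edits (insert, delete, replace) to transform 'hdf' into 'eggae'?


Building DP table for s1='hdf' (len 3) and s2='eggae' (len 5):
       e  g  g  a  e
    0  1  2  3  4  5
  h 1  1  2  3  4  5
  d 2  2  2  3  4  5
  f 3  3  3  3  4  5
Edit distance = dp[3][5] = 5

5


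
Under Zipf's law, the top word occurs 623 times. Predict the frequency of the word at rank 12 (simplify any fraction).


Zipf's law: freq(rank) = f1 / rank
f1 = 623, rank = 12
freq = 623 / 12
GCD(623, 12) = 1
Simplified: 623/12

623/12


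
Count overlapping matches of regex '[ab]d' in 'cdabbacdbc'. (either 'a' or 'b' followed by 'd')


Pattern: [ab]d means either 'a' or 'b' followed by 'd'.
Scanning 'cdabbacdbc' position-by-position:
  Pos 0: window 'cd' -> no
  Pos 1: window 'da' -> no
  Pos 2: window 'ab' -> no
  Pos 3: window 'bb' -> no
  Pos 4: window 'ba' -> no
  Pos 5: window 'ac' -> no
  Pos 6: window 'cd' -> no
  Pos 7: window 'db' -> no
  Pos 8: window 'bc' -> no
  Pos 9: window 'c' -> no
Total matches: 0

0


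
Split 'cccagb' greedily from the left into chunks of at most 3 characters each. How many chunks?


'cccagb' has 6 characters.
Chunking with max size 3:
  Chunk 1: 'ccc' (positions 0-2)
  Chunk 2: 'agb' (positions 3-5)
Total chunks: ceil(6 / 3) = 2

2


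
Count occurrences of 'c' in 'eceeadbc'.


Scanning 'eceeadbc' for 'c':
  Position 1: 'c' -> MATCH (count: 1)
  Position 7: 'c' -> MATCH (count: 2)
Total occurrences of 'c': 2

2


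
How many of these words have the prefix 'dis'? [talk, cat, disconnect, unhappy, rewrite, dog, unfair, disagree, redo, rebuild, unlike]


Checking each word for prefix 'dis':
  'talk' -> no (count: 0)
  'cat' -> no (count: 0)
  'disconnect' -> YES, starts with 'dis' (count: 1)
  'unhappy' -> no (count: 1)
  'rewrite' -> no (count: 1)
  'dog' -> no (count: 1)
  'unfair' -> no (count: 1)
  'disagree' -> YES, starts with 'dis' (count: 2)
  'redo' -> no (count: 2)
  'rebuild' -> no (count: 2)
  'unlike' -> no (count: 2)
Total with prefix 'dis': 2

2


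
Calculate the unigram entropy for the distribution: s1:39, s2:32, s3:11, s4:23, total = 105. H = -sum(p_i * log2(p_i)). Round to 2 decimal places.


Computing entropy H = -sum(p_i * log2(p_i)):
  s1: p = 39/105 = 0.3714, -p*log2(p) = 0.5307
  s2: p = 32/105 = 0.3048, -p*log2(p) = 0.5224
  s3: p = 11/105 = 0.1048, -p*log2(p) = 0.3410
  s4: p = 23/105 = 0.2190, -p*log2(p) = 0.4799
H = sum of terms = 1.8740
Rounded to 2 decimals: 1.87

1.87


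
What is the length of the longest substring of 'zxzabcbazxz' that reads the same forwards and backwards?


Scanning 'zxzabcbazxz' for palindromic substrings.
Substring at positions 0-10: 'zxzabcbazxz'.
Check: reverse('zxzabcbazxz') = 'zxzabcbazxz' -> palindrome confirmed.
No longer palindromic substring exists; longest length = 11

11


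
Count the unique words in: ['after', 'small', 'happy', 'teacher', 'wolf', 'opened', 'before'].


Listing all tokens and tracking unique types:
  Token 1: 'after' -> NEW (unique so far: 1)
  Token 2: 'small' -> NEW (unique so far: 2)
  Token 3: 'happy' -> NEW (unique so far: 3)
  Token 4: 'teacher' -> NEW (unique so far: 4)
  Token 5: 'wolf' -> NEW (unique so far: 5)
  Token 6: 'opened' -> NEW (unique so far: 6)
  Token 7: 'before' -> NEW (unique so far: 7)
Unique types: ('after', 'before', 'happy', 'opened', 'small', 'teacher', 'wolf')
Vocabulary size: 7

7


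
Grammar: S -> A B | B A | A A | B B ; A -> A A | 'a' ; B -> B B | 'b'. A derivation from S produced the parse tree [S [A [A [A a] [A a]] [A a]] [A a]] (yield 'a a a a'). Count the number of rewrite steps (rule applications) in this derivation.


Every bracketed nonterminal node [X ...] in the tree is produced by exactly one rule application.
Reading the tree off as a leftmost derivation:
  Step 1: S  =>  A A   (applied S -> A A)
  Step 2: A A  =>  A A A   (applied A -> A A)
  Step 3: A A A  =>  A A A A   (applied A -> A A)
  Step 4: A A A A  =>  a A A A   (applied A -> a)
  Step 5: a A A A  =>  a a A A   (applied A -> a)
  Step 6: a a A A  =>  a a a A   (applied A -> a)
  Step 7: a a a A  =>  a a a a   (applied A -> a)
Final yield: a a a a
Total rewrite steps: 7

7


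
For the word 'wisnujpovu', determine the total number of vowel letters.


Scanning each character of 'wisnujpovu':
  Position 1: 'w' -> consonant (running count: 0)
  Position 2: 'i' -> vowel (running count: 1)
  Position 3: 's' -> consonant (running count: 1)
  Position 4: 'n' -> consonant (running count: 1)
  Position 5: 'u' -> vowel (running count: 2)
  Position 6: 'j' -> consonant (running count: 2)
  Position 7: 'p' -> consonant (running count: 2)
  Position 8: 'o' -> vowel (running count: 3)
  Position 9: 'v' -> consonant (running count: 3)
  Position 10: 'u' -> vowel (running count: 4)
Total vowels: 4

4


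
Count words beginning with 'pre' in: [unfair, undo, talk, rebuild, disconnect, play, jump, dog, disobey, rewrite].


Checking each word for prefix 'pre':
  'unfair' -> no (count: 0)
  'undo' -> no (count: 0)
  'talk' -> no (count: 0)
  'rebuild' -> no (count: 0)
  'disconnect' -> no (count: 0)
  'play' -> no (count: 0)
  'jump' -> no (count: 0)
  'dog' -> no (count: 0)
  'disobey' -> no (count: 0)
  'rewrite' -> no (count: 0)
Total with prefix 'pre': 0

0


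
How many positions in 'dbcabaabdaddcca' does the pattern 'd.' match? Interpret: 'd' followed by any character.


Pattern: d. means 'd' followed by any character.
Scanning 'dbcabaabdaddcca' position-by-position:
  Pos 0: window 'db' -> MATCH
  Pos 1: window 'bc' -> no
  Pos 2: window 'ca' -> no
  Pos 3: window 'ab' -> no
  Pos 4: window 'ba' -> no
  Pos 5: window 'aa' -> no
  Pos 6: window 'ab' -> no
  Pos 7: window 'bd' -> no
  Pos 8: window 'da' -> MATCH
  Pos 9: window 'ad' -> no
  Pos 10: window 'dd' -> MATCH
  Pos 11: window 'dc' -> MATCH
  Pos 12: window 'cc' -> no
  Pos 13: window 'ca' -> no
  Pos 14: window 'a' -> no
Total matches: 4

4


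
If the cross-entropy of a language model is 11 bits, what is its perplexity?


Perplexity formula: PP = 2^H
H = 11
PP = 2^11
PP = 2^11 = 2048

2048


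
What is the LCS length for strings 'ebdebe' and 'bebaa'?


DP table for LCS of 'ebdebe' and 'bebaa':
       b  e  b  a  a
    0  0  0  0  0  0
  e 0  0  1  1  1  1
  b 0  1  1  2  2  2
  d 0  1  1  2  2  2
  e 0  1  2  2  2  2
  b 0  1  2  3  3  3
  e 0  1  2  3  3  3
LCS: 'beb'
LCS length = 3

3


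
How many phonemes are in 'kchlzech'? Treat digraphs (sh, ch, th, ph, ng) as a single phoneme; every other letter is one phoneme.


Parsing 'kchlzech' greedily, digraphs first:
  'k' -> consonant phoneme (phonemes so far: 1)
  'ch' -> digraph (1 consonant phoneme) (phonemes so far: 2)
  'l' -> consonant phoneme (phonemes so far: 3)
  'z' -> consonant phoneme (phonemes so far: 4)
  'e' -> vowel phoneme (phonemes so far: 5)
  'ch' -> digraph (1 consonant phoneme) (phonemes so far: 6)
Total phonemes: 6

6


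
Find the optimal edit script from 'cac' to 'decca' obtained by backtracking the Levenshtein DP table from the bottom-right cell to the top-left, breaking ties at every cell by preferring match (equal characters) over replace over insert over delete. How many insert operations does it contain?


Edit distance = 4. Backtracking from cell (3, 5) with preference match > replace > insert > delete,
then listing the resulting alignment 'cac' -> 'decca' left to right:
  Step 1: insert 'd' [insertion #1]
  Step 2: insert 'e' [insertion #2]
  Step 3: keep 'c'
  Step 4: replace a->c
  Step 5: replace c->a
Total insertions: 2

2


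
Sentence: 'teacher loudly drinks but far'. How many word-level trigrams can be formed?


Word trigrams from [5] words:
  Trigram 1: (teacher loudly drinks)
  Trigram 2: (loudly drinks but)
  Trigram 3: (drinks but far)
Total word trigrams: 5 - 2 = 3

3


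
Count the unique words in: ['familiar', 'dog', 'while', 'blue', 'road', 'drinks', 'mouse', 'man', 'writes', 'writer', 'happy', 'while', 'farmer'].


Listing all tokens and tracking unique types:
  Token 1: 'familiar' -> NEW (unique so far: 1)
  Token 2: 'dog' -> NEW (unique so far: 2)
  Token 3: 'while' -> NEW (unique so far: 3)
  Token 4: 'blue' -> NEW (unique so far: 4)
  Token 5: 'road' -> NEW (unique so far: 5)
  Token 6: 'drinks' -> NEW (unique so far: 6)
  Token 7: 'mouse' -> NEW (unique so far: 7)
  Token 8: 'man' -> NEW (unique so far: 8)
  Token 9: 'writes' -> NEW (unique so far: 9)
  Token 10: 'writer' -> NEW (unique so far: 10)
  Token 11: 'happy' -> NEW (unique so far: 11)
  Token 12: 'while' -> duplicate (unique so far: 11)
  Token 13: 'farmer' -> NEW (unique so far: 12)
Unique types: ('blue', 'dog', 'drinks', 'familiar', 'farmer', 'happy', 'man', 'mouse', 'road', 'while', 'writer', 'writes')
Vocabulary size: 12

12


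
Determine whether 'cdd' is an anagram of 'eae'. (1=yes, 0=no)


Sort characters of 'cdd': 'cdd'
Sort characters of 'eae': 'aee'
Sorted forms differ -> they are NOT anagrams
Result: 0

0


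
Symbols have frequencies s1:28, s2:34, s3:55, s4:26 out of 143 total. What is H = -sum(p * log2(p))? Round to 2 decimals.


Computing entropy H = -sum(p_i * log2(p_i)):
  s1: p = 28/143 = 0.1958, -p*log2(p) = 0.4606
  s2: p = 34/143 = 0.2378, -p*log2(p) = 0.4927
  s3: p = 55/143 = 0.3846, -p*log2(p) = 0.5302
  s4: p = 26/143 = 0.1818, -p*log2(p) = 0.4472
H = sum of terms = 1.9307
Rounded to 2 decimals: 1.93

1.93


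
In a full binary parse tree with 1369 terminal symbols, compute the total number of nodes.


Leaf nodes (terminals): 1369
Internal nodes = n - 1 = 1369 - 1 = 1368
Total = leaves + internal = 1369 + 1368 = 2737

2737


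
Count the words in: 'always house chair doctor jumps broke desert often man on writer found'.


Counting words by splitting on spaces:
  Word 1: 'always'
  Word 2: 'house'
  Word 3: 'chair'
  Word 4: 'doctor'
  Word 5: 'jumps'
  Word 6: 'broke'
  Word 7: 'desert'
  Word 8: 'often'
  Word 9: 'man'
  Word 10: 'on'
  Word 11: 'writer'
  Word 12: 'found'
Total words: 12

12


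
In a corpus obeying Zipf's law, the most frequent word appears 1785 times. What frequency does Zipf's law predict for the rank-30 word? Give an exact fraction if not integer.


Zipf's law: freq(rank) = f1 / rank
f1 = 1785, rank = 30
freq = 1785 / 30
GCD(1785, 30) = 15
Simplified: 119/2

119/2


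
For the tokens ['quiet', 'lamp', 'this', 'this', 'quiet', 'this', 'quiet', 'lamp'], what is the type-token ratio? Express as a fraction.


Tokens: 8
Unique types: ('lamp', 'quiet', 'this') = 3
TTR = 3/8
Already in lowest terms.

3/8


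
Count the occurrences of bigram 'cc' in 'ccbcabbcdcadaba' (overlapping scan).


Scanning 'ccbcabbcdcadaba' for bigram 'cc':
  Position 0: 'cc' -> MATCH
  Position 1: 'cb' -> no
  Position 2: 'bc' -> no
  Position 3: 'ca' -> no
  Position 4: 'ab' -> no
  Position 5: 'bb' -> no
  Position 6: 'bc' -> no
  Position 7: 'cd' -> no
  Position 8: 'dc' -> no
  Position 9: 'ca' -> no
  Position 10: 'ad' -> no
  Position 11: 'da' -> no
  Position 12: 'ab' -> no
  Position 13: 'ba' -> no
Total matches: 1

1


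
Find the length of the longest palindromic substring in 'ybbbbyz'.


Scanning 'ybbbbyz' for palindromic substrings.
Substring at positions 0-5: 'ybbbby'.
Check: reverse('ybbbby') = 'ybbbby' -> palindrome confirmed.
Neighbouring characters ('-' / 'z') break symmetry, so it cannot extend further.
No longer palindromic substring exists; longest length = 6

6


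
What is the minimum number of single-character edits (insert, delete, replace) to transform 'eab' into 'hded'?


Building DP table for s1='eab' (len 3) and s2='hded' (len 4):
       h  d  e  d
    0  1  2  3  4
  e 1  1  2  2  3
  a 2  2  2  3  3
  b 3  3  3  3  4
Edit distance = dp[3][4] = 4

4


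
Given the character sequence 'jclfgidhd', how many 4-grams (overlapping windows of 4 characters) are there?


String 'jclfgidhd' has length L = 9.
Number of overlapping n-grams = L - n + 1
Substituting: 9 - 4 + 1 = 6

6


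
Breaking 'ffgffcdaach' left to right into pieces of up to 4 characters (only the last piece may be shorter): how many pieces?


'ffgffcdaach' has 11 characters.
Chunking with max size 4:
  Chunk 1: 'ffgf' (positions 0-3)
  Chunk 2: 'fcda' (positions 4-7)
  Chunk 3: 'ach' (positions 8-10)
Total chunks: ceil(11 / 4) = 3

3


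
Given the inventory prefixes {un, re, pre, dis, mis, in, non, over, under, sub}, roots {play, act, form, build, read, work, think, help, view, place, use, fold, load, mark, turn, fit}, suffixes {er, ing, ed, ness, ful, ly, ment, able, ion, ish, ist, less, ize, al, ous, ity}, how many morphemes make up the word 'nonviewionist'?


Segmenting 'nonviewionist' against the inventory:
  'non' -> prefix (morpheme 1)
  'view' -> root (morpheme 2)
  'ion' -> suffix (morpheme 3)
  'ist' -> suffix (morpheme 4)
Total morphemes: 4

4


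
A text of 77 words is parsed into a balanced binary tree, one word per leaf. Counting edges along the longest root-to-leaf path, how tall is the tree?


In a balanced binary tree with n leaves the deepest leaf is ceil(log2(n)) edges below the root.
log2(77) = 6.2668
ceil(6.2668) = 7
height (edges) = 7

7


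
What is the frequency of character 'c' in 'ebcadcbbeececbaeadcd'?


Scanning 'ebcadcbbeececbaeadcd' for 'c':
  Position 2: 'c' -> MATCH (count: 1)
  Position 5: 'c' -> MATCH (count: 2)
  Position 10: 'c' -> MATCH (count: 3)
  Position 12: 'c' -> MATCH (count: 4)
  Position 18: 'c' -> MATCH (count: 5)
Total occurrences of 'c': 5

5


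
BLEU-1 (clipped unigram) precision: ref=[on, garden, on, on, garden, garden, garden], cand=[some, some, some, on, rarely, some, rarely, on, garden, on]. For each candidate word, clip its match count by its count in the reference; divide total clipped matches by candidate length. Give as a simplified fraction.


Reference word counts: {'garden': 4, 'on': 3}
Checking each candidate word (with clipping):
  'some' -> not in reference -> no match (matches: 0)
  'some' -> not in reference -> no match (matches: 0)
  'some' -> not in reference -> no match (matches: 0)
  'on' -> in reference (ref count 3, used 1/3) -> match (matches: 1)
  'rarely' -> not in reference -> no match (matches: 1)
  'some' -> not in reference -> no match (matches: 1)
  'rarely' -> not in reference -> no match (matches: 1)
  'on' -> in reference (ref count 3, used 2/3) -> match (matches: 2)
  'garden' -> in reference (ref count 4, used 1/4) -> match (matches: 3)
  'on' -> in reference (ref count 3, used 3/3) -> match (matches: 4)
Clipped matches: 4, Candidate length: 10
Precision = 4/10 = 2/5

2/5


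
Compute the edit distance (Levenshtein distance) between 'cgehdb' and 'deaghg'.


Building DP table for s1='cgehdb' (len 6) and s2='deaghg' (len 6):
       d  e  a  g  h  g
    0  1  2  3  4  5  6
  c 1  1  2  3  4  5  6
  g 2  2  2  3  3  4  5
  e 3  3  2  3  4  4  5
  h 4  4  3  3  4  4  5
  d 5  4  4  4  4  5  5
  b 6  5  5  5  5  5  6
Edit distance = dp[6][6] = 6

6


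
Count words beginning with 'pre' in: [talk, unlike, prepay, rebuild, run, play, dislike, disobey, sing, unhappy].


Checking each word for prefix 'pre':
  'talk' -> no (count: 0)
  'unlike' -> no (count: 0)
  'prepay' -> YES, starts with 'pre' (count: 1)
  'rebuild' -> no (count: 1)
  'run' -> no (count: 1)
  'play' -> no (count: 1)
  'dislike' -> no (count: 1)
  'disobey' -> no (count: 1)
  'sing' -> no (count: 1)
  'unhappy' -> no (count: 1)
Total with prefix 'pre': 1

1


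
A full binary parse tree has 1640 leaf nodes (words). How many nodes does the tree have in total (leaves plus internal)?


Leaf nodes (terminals): 1640
Internal nodes = n - 1 = 1640 - 1 = 1639
Total = leaves + internal = 1640 + 1639 = 3279

3279


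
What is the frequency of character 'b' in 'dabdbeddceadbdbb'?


Scanning 'dabdbeddceadbdbb' for 'b':
  Position 2: 'b' -> MATCH (count: 1)
  Position 4: 'b' -> MATCH (count: 2)
  Position 12: 'b' -> MATCH (count: 3)
  Position 14: 'b' -> MATCH (count: 4)
  Position 15: 'b' -> MATCH (count: 5)
Total occurrences of 'b': 5

5


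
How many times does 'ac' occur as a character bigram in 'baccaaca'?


Scanning 'baccaaca' for bigram 'ac':
  Position 0: 'ba' -> no
  Position 1: 'ac' -> MATCH
  Position 2: 'cc' -> no
  Position 3: 'ca' -> no
  Position 4: 'aa' -> no
  Position 5: 'ac' -> MATCH
  Position 6: 'ca' -> no
Total matches: 2

2


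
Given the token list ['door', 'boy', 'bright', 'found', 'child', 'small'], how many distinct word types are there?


Listing all tokens and tracking unique types:
  Token 1: 'door' -> NEW (unique so far: 1)
  Token 2: 'boy' -> NEW (unique so far: 2)
  Token 3: 'bright' -> NEW (unique so far: 3)
  Token 4: 'found' -> NEW (unique so far: 4)
  Token 5: 'child' -> NEW (unique so far: 5)
  Token 6: 'small' -> NEW (unique so far: 6)
Unique types: ('boy', 'bright', 'child', 'door', 'found', 'small')
Vocabulary size: 6

6
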